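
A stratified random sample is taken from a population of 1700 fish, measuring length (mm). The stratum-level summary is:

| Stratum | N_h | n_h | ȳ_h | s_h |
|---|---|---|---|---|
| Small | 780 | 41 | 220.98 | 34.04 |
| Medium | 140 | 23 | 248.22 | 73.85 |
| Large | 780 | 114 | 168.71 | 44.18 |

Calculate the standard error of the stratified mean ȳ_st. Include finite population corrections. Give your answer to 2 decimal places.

V̂(ȳ_st) = Σ W_h² (1 − n_h/N_h) s_h²/n_h, with W_h = N_h/N and N = 1700:
  stratum Small: (780/1700)²·(1 − 41/780)·34.04²/41 = 5.63685
  stratum Medium: (140/1700)²·(1 − 23/140)·73.85²/23 = 1.34397
  stratum Large: (780/1700)²·(1 − 114/780)·44.18²/114 = 3.07764
V̂(ȳ_st) = 10.0585
SE(ȳ_st) = √10.0585 = 3.17151

SE(ȳ_st) ≈ 3.17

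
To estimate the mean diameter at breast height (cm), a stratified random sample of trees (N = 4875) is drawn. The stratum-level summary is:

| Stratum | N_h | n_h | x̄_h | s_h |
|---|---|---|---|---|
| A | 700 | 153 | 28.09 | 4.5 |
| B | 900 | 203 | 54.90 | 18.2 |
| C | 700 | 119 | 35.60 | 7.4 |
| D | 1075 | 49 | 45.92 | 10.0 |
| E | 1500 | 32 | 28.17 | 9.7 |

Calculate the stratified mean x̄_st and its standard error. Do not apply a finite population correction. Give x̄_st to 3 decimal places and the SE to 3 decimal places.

x̄_st = Σ W_h x̄_h = (700·28.09 + 900·54.90 + 700·35.60 + 1075·45.92 + 1500·28.17)/4875 = 38.07426
V̂(x̄_st) = Σ W_h² s_h²/n_h, with W_h = N_h/N and N = 4875:
  stratum A: (700/4875)²·4.5²/153 = 0.00272885
  stratum B: (900/4875)²·18.2²/203 = 0.0556138
  stratum C: (700/4875)²·7.4²/119 = 0.00948775
  stratum D: (1075/4875)²·10.0²/49 = 0.0992365
  stratum E: (1500/4875)²·9.7²/32 = 0.278373
V̂(x̄_st) = 0.44544
SE(x̄_st) = √0.44544 = 0.667413

x̄_st ≈ 38.074, SE ≈ 0.667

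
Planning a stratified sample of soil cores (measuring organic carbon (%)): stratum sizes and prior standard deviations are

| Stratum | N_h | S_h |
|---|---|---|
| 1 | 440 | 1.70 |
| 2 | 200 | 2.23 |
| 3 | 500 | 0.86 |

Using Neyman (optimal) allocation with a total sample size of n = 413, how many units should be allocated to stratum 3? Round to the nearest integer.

Neyman allocation: n_h = n · N_h S_h / Σ N_i S_i, with n = 413.
  stratum 1: N_h·S_h = 440·1.70 = 748.00
  stratum 2: N_h·S_h = 200·2.23 = 446.00
  stratum 3: N_h·S_h = 500·0.86 = 430.00
Σ N_h S_h = 1624.00
n for stratum 3 = 413·430.00/1624.00 = 109.353 → 109

109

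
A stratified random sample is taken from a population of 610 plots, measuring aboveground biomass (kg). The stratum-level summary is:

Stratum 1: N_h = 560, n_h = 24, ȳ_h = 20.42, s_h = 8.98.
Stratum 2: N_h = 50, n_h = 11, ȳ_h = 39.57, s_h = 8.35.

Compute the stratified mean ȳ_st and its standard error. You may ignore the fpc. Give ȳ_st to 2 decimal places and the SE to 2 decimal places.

ȳ_st = Σ W_h ȳ_h = (560·20.42 + 50·39.57)/610 = 21.98967
V̂(ȳ_st) = Σ W_h² s_h²/n_h, with W_h = N_h/N and N = 610:
  stratum 1: (560/610)²·8.98²/24 = 2.83177
  stratum 2: (50/610)²·8.35²/11 = 0.0425854
V̂(ȳ_st) = 2.87435
SE(ȳ_st) = √2.87435 = 1.69539

ȳ_st ≈ 21.99, SE ≈ 1.70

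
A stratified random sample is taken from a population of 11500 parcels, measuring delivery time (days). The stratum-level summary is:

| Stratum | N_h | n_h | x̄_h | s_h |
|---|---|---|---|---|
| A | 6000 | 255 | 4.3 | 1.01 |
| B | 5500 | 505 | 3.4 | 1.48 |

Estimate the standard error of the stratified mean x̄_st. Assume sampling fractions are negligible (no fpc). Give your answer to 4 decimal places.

V̂(x̄_st) = Σ W_h² s_h²/n_h, with W_h = N_h/N and N = 11500:
  stratum A: (6000/11500)²·1.01²/255 = 0.00108895
  stratum B: (5500/11500)²·1.48²/505 = 0.000992114
V̂(x̄_st) = 0.00208107
SE(x̄_st) = √0.00208107 = 0.0456187

SE(x̄_st) ≈ 0.0456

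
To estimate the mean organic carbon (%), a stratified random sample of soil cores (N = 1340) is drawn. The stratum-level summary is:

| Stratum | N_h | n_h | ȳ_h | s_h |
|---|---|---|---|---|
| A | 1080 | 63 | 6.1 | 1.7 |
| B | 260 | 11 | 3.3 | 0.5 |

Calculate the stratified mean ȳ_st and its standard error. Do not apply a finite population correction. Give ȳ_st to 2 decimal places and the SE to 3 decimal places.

ȳ_st = Σ W_h ȳ_h = (1080·6.1 + 260·3.3)/1340 = 5.55672
V̂(ȳ_st) = Σ W_h² s_h²/n_h, with W_h = N_h/N and N = 1340:
  stratum A: (1080/1340)²·1.7²/63 = 0.0297986
  stratum B: (260/1340)²·0.5²/11 = 0.000855627
V̂(ȳ_st) = 0.0306542
SE(ȳ_st) = √0.0306542 = 0.175083

ȳ_st ≈ 5.56, SE ≈ 0.175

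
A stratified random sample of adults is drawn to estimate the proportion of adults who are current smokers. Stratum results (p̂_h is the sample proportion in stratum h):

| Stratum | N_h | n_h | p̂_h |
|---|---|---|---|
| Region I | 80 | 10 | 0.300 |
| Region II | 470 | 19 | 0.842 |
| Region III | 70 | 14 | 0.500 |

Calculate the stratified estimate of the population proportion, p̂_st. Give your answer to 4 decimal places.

N = 620; stratum weights W_h = N_h/N.
p̂_st = Σ W_h p̂_h = (80·0.300 + 470·0.842 + 70·0.500)/620 = 0.73345

p̂_st ≈ 0.7335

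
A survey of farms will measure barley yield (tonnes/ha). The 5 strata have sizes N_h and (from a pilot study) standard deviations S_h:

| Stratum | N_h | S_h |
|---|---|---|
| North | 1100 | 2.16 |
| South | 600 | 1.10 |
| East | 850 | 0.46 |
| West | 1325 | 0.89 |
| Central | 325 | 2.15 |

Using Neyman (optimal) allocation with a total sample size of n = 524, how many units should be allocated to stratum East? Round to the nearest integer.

Neyman allocation: n_h = n · N_h S_h / Σ N_i S_i, with n = 524.
  stratum North: N_h·S_h = 1100·2.16 = 2376.00
  stratum South: N_h·S_h = 600·1.10 = 660.00
  stratum East: N_h·S_h = 850·0.46 = 391.00
  stratum West: N_h·S_h = 1325·0.89 = 1179.25
  stratum Central: N_h·S_h = 325·2.15 = 698.75
Σ N_h S_h = 5305.00
n for stratum East = 524·391.00/5305.00 = 38.621 → 39

39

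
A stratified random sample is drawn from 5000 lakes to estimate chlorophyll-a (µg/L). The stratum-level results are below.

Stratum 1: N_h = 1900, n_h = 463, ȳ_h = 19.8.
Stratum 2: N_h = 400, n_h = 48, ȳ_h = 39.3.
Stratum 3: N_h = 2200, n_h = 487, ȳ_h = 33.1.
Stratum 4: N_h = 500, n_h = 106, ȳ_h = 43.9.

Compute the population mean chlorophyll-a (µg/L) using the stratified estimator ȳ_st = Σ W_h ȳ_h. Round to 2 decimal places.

ȳ_st ≈ 29.62

N = Σ N_h = 5000. Stratum weights W_h = N_h/N.
ȳ_st = (1900·19.8 + 400·39.3 + 2200·33.1 + 500·43.9) / 5000 = 29.6220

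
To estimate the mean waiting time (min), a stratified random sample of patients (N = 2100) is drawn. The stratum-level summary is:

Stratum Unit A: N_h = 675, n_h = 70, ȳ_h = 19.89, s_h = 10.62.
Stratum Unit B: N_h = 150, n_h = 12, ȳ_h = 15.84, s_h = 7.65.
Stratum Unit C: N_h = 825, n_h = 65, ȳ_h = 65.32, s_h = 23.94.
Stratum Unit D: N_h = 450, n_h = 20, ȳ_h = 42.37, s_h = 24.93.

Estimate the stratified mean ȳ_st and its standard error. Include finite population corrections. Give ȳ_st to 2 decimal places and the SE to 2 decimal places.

ȳ_st = Σ W_h ȳ_h = (675·19.89 + 150·15.84 + 825·65.32 + 450·42.37)/2100 = 42.26536
V̂(ȳ_st) = Σ W_h² (1 − n_h/N_h) s_h²/n_h, with W_h = N_h/N and N = 2100:
  stratum Unit A: (675/2100)²·(1 − 70/675)·10.62²/70 = 0.149201
  stratum Unit B: (150/2100)²·(1 − 12/150)·7.65²/12 = 0.0228915
  stratum Unit C: (825/2100)²·(1 − 65/825)·23.94²/65 = 1.25361
  stratum Unit D: (450/2100)²·(1 − 20/450)·24.93²/20 = 1.36351
V̂(ȳ_st) = 2.78921
SE(ȳ_st) = √2.78921 = 1.67009

ȳ_st ≈ 42.27, SE ≈ 1.67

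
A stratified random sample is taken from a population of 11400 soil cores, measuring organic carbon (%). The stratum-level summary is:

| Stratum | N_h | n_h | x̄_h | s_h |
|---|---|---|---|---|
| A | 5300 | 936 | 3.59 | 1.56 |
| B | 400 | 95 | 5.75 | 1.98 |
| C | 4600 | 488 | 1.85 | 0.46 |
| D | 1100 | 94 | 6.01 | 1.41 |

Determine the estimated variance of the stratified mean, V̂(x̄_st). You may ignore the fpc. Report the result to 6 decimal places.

V̂(x̄_st) ≈ 0.000880

V̂(x̄_st) = Σ W_h² s_h²/n_h, with W_h = N_h/N and N = 11400:
  stratum A: (5300/11400)²·1.56²/936 = 0.000561973
  stratum B: (400/11400)²·1.98²/95 = 5.08062e-05
  stratum C: (4600/11400)²·0.46²/488 = 7.05995e-05
  stratum D: (1100/11400)²·1.41²/94 = 0.000196918
V̂(x̄_st) = 0.000880297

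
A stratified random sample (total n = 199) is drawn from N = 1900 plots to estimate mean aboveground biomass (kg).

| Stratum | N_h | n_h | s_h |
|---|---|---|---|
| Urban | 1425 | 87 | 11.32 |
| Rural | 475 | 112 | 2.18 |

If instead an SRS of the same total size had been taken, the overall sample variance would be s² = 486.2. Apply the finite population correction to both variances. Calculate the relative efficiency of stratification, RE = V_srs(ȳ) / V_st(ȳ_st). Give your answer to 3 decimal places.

RE ≈ 2.804

V̂(ȳ_st) = Σ W_h² (1 − n_h/N_h) s_h²/n_h, with W_h = N_h/N and N = 1900:
  stratum Urban: (1425/1900)²·(1 − 87/1425)·11.32²/87 = 0.777924
  stratum Rural: (475/1900)²·(1 − 112/475)·2.18²/112 = 0.00202669
V_st = 0.779951
V_srs = (1 − 199/1900)·486.2/199 = 2.18732
Relative efficiency = V_srs / V_st = 2.18732/0.779951 = 2.8044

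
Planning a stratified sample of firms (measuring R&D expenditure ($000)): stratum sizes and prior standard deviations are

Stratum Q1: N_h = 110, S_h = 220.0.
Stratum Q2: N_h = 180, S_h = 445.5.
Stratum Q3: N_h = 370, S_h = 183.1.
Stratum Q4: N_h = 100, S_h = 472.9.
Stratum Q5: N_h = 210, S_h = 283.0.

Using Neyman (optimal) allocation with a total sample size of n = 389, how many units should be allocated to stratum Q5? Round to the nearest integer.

Neyman allocation: n_h = n · N_h S_h / Σ N_i S_i, with n = 389.
  stratum Q1: N_h·S_h = 110·220.0 = 24200.00
  stratum Q2: N_h·S_h = 180·445.5 = 80190.00
  stratum Q3: N_h·S_h = 370·183.1 = 67747.00
  stratum Q4: N_h·S_h = 100·472.9 = 47290.00
  stratum Q5: N_h·S_h = 210·283.0 = 59430.00
Σ N_h S_h = 278857.00
n for stratum Q5 = 389·59430.00/278857.00 = 82.904 → 83

83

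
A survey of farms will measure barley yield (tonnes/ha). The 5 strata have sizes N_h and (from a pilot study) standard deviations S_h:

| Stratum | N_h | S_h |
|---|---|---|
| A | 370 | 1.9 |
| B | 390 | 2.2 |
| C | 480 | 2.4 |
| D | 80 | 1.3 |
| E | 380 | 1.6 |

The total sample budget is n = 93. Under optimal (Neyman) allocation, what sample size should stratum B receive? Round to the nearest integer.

Neyman allocation: n_h = n · N_h S_h / Σ N_i S_i, with n = 93.
  stratum A: N_h·S_h = 370·1.9 = 703.00
  stratum B: N_h·S_h = 390·2.2 = 858.00
  stratum C: N_h·S_h = 480·2.4 = 1152.00
  stratum D: N_h·S_h = 80·1.3 = 104.00
  stratum E: N_h·S_h = 380·1.6 = 608.00
Σ N_h S_h = 3425.00
n for stratum B = 93·858.00/3425.00 = 23.298 → 23

23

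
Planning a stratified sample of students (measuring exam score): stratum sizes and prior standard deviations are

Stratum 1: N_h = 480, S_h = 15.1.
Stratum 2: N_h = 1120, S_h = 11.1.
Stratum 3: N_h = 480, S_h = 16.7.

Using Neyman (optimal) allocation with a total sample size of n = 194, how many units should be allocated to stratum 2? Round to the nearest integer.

Neyman allocation: n_h = n · N_h S_h / Σ N_i S_i, with n = 194.
  stratum 1: N_h·S_h = 480·15.1 = 7248.00
  stratum 2: N_h·S_h = 1120·11.1 = 12432.00
  stratum 3: N_h·S_h = 480·16.7 = 8016.00
Σ N_h S_h = 27696.00
n for stratum 2 = 194·12432.00/27696.00 = 87.081 → 87

87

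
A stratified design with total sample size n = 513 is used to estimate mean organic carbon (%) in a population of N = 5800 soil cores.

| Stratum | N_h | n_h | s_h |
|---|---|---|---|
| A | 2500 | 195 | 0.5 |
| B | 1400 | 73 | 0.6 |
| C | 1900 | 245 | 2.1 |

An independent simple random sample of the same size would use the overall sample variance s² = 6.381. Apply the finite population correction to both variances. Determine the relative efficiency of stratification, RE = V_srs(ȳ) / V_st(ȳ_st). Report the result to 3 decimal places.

V̂(ȳ_st) = Σ W_h² (1 − n_h/N_h) s_h²/n_h, with W_h = N_h/N and N = 5800:
  stratum A: (2500/5800)²·(1 − 195/2500)·0.5²/195 = 0.000219614
  stratum B: (1400/5800)²·(1 − 73/1400)·0.6²/73 = 0.000272347
  stratum C: (1900/5800)²·(1 − 245/1900)·2.1²/245 = 0.00168255
V_st = 0.00217451
V_srs = (1 − 513/5800)·6.381/513 = 0.0113384
Relative efficiency = V_srs / V_st = 0.0113384/0.00217451 = 5.2142

RE ≈ 5.214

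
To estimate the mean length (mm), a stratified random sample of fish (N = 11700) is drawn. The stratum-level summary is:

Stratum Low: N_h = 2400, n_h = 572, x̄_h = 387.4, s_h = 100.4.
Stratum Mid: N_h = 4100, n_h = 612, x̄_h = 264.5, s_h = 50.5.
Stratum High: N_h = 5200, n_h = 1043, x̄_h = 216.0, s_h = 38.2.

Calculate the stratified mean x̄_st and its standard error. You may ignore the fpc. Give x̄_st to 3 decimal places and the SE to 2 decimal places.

x̄_st ≈ 268.155, SE ≈ 1.24

x̄_st = Σ W_h x̄_h = (2400·387.4 + 4100·264.5 + 5200·216.0)/11700 = 268.15470
V̂(x̄_st) = Σ W_h² s_h²/n_h, with W_h = N_h/N and N = 11700:
  stratum Low: (2400/11700)²·100.4²/572 = 0.741519
  stratum Mid: (4100/11700)²·50.5²/612 = 0.511714
  stratum High: (5200/11700)²·38.2²/1043 = 0.276361
V̂(x̄_st) = 1.52959
SE(x̄_st) = √1.52959 = 1.23677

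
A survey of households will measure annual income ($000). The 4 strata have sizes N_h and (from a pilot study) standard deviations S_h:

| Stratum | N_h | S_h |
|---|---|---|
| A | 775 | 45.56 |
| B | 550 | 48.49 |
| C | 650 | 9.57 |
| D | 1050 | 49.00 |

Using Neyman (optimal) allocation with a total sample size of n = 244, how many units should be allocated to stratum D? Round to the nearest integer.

Neyman allocation: n_h = n · N_h S_h / Σ N_i S_i, with n = 244.
  stratum A: N_h·S_h = 775·45.56 = 35309.00
  stratum B: N_h·S_h = 550·48.49 = 26669.50
  stratum C: N_h·S_h = 650·9.57 = 6220.50
  stratum D: N_h·S_h = 1050·49.00 = 51450.00
Σ N_h S_h = 119649.00
n for stratum D = 244·51450.00/119649.00 = 104.922 → 105

105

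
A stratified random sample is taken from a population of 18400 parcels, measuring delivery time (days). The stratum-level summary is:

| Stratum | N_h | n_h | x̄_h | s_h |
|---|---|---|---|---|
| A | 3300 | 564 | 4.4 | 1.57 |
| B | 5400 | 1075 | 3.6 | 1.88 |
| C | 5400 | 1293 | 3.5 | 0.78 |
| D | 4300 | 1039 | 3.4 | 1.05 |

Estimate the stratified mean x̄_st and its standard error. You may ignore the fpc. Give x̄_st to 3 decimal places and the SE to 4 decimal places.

x̄_st = Σ W_h x̄_h = (3300·4.4 + 5400·3.6 + 5400·3.5 + 4300·3.4)/18400 = 3.66739
V̂(x̄_st) = Σ W_h² s_h²/n_h, with W_h = N_h/N and N = 18400:
  stratum A: (3300/18400)²·1.57²/564 = 0.000140576
  stratum B: (5400/18400)²·1.88²/1075 = 0.000283178
  stratum C: (5400/18400)²·0.78²/1293 = 4.05268e-05
  stratum D: (4300/18400)²·1.05²/1039 = 5.79515e-05
V̂(x̄_st) = 0.000522232
SE(x̄_st) = √0.000522232 = 0.0228524

x̄_st ≈ 3.667, SE ≈ 0.0229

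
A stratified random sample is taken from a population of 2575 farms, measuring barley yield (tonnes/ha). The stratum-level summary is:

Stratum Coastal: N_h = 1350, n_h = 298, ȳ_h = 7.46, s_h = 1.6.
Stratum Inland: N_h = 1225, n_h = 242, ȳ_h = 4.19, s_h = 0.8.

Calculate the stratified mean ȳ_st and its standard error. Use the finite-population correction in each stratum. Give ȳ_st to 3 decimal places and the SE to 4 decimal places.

ȳ_st ≈ 5.904, SE ≈ 0.0482

ȳ_st = Σ W_h ȳ_h = (1350·7.46 + 1225·4.19)/2575 = 5.90437
V̂(ȳ_st) = Σ W_h² (1 − n_h/N_h) s_h²/n_h, with W_h = N_h/N and N = 2575:
  stratum Coastal: (1350/2575)²·(1 − 298/1350)·1.6²/298 = 0.00184
  stratum Inland: (1225/2575)²·(1 − 242/1225)·0.8²/242 = 0.000480286
V̂(ȳ_st) = 0.00232029
SE(ȳ_st) = √0.00232029 = 0.0481694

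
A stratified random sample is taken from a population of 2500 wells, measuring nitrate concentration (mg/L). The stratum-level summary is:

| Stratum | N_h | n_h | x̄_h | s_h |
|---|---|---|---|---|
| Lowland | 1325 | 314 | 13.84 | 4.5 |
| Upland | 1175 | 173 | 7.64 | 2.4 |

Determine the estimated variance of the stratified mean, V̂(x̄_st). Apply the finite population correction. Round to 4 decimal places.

V̂(x̄_st) = Σ W_h² (1 − n_h/N_h) s_h²/n_h, with W_h = N_h/N and N = 2500:
  stratum Lowland: (1325/2500)²·(1 − 314/1325)·4.5²/314 = 0.0138224
  stratum Upland: (1175/2500)²·(1 − 173/1175)·2.4²/173 = 0.00627194
V̂(x̄_st) = 0.0200943

V̂(x̄_st) ≈ 0.0201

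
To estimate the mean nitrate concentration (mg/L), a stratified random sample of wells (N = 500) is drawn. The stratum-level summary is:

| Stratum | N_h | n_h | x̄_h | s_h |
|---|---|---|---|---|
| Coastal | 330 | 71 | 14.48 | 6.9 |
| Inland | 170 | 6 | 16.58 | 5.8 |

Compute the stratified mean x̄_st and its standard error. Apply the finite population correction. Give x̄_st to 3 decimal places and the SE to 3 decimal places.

x̄_st = Σ W_h x̄_h = (330·14.48 + 170·16.58)/500 = 15.19400
V̂(x̄_st) = Σ W_h² (1 − n_h/N_h) s_h²/n_h, with W_h = N_h/N and N = 500:
  stratum Coastal: (330/500)²·(1 − 71/330)·6.9²/71 = 0.229252
  stratum Inland: (170/500)²·(1 − 6/170)·5.8²/6 = 0.625255
V̂(x̄_st) = 0.854508
SE(x̄_st) = √0.854508 = 0.924396

x̄_st ≈ 15.194, SE ≈ 0.924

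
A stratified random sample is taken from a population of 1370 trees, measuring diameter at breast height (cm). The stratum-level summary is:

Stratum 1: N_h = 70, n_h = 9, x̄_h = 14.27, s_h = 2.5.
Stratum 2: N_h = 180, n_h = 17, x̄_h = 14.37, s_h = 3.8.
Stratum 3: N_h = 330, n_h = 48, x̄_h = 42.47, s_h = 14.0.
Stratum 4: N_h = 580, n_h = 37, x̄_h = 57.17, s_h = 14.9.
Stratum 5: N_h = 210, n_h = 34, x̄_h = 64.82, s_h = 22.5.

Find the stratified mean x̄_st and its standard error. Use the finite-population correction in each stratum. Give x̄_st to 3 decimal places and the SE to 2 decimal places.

x̄_st = Σ W_h x̄_h = (70·14.27 + 180·14.37 + 330·42.47 + 580·57.17 + 210·64.82)/1370 = 46.98642
V̂(x̄_st) = Σ W_h² (1 − n_h/N_h) s_h²/n_h, with W_h = N_h/N and N = 1370:
  stratum 1: (70/1370)²·(1 − 9/70)·2.5²/9 = 0.00157988
  stratum 2: (180/1370)²·(1 − 17/180)·3.8²/17 = 0.0132781
  stratum 3: (330/1370)²·(1 − 48/330)·14.0²/48 = 0.202459
  stratum 4: (580/1370)²·(1 − 37/580)·14.9²/37 = 1.00683
  stratum 5: (210/1370)²·(1 − 34/210)·22.5²/34 = 0.293209
V̂(x̄_st) = 1.51736
SE(x̄_st) = √1.51736 = 1.23181

x̄_st ≈ 46.986, SE ≈ 1.23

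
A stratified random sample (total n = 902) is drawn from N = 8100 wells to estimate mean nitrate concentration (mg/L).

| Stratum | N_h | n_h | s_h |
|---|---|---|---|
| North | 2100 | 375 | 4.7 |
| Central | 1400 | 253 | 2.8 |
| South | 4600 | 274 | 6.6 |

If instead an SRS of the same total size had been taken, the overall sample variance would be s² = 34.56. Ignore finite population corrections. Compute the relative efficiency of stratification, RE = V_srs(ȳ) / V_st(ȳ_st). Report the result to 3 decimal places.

V̂(ȳ_st) = Σ W_h² s_h²/n_h, with W_h = N_h/N and N = 8100:
  stratum North: (2100/8100)²·4.7²/375 = 0.00395943
  stratum Central: (1400/8100)²·2.8²/253 = 0.000925724
  stratum South: (4600/8100)²·6.6²/274 = 0.0512723
V_st = 0.0561575
V_srs = s²/n = 34.56/902 = 0.0383149
Relative efficiency = V_srs / V_st = 0.0383149/0.0561575 = 0.6823

RE ≈ 0.682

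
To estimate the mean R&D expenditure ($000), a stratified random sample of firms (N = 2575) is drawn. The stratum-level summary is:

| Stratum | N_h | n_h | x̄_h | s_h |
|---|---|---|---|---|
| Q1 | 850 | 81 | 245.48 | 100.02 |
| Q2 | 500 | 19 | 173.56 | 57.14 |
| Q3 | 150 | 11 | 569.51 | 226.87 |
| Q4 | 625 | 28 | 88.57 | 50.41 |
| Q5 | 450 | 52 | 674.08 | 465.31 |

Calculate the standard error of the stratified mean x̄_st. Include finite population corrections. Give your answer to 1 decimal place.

SE(x̄_st) ≈ 12.3

V̂(x̄_st) = Σ W_h² (1 − n_h/N_h) s_h²/n_h, with W_h = N_h/N and N = 2575:
  stratum Q1: (850/2575)²·(1 − 81/850)·100.02²/81 = 12.1753
  stratum Q2: (500/2575)²·(1 − 19/500)·57.14²/19 = 6.23286
  stratum Q3: (150/2575)²·(1 − 11/150)·226.87²/11 = 14.7134
  stratum Q4: (625/2575)²·(1 − 28/625)·50.41²/28 = 5.10711
  stratum Q5: (450/2575)²·(1 − 52/450)·465.31²/52 = 112.466
V̂(x̄_st) = 150.695
SE(x̄_st) = √150.695 = 12.2758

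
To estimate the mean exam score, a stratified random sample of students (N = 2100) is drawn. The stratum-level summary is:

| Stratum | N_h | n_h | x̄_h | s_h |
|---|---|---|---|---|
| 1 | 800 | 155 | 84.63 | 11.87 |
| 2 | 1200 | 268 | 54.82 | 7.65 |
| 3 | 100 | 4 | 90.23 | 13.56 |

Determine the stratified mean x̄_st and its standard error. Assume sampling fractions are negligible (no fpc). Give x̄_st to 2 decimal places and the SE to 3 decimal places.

x̄_st = Σ W_h x̄_h = (800·84.63 + 1200·54.82 + 100·90.23)/2100 = 67.86238
V̂(x̄_st) = Σ W_h² s_h²/n_h, with W_h = N_h/N and N = 2100:
  stratum 1: (800/2100)²·11.87²/155 = 0.13192
  stratum 2: (1200/2100)²·7.65²/268 = 0.0713037
  stratum 3: (100/2100)²·13.56²/4 = 0.104237
V̂(x̄_st) = 0.307461
SE(x̄_st) = √0.307461 = 0.554491

x̄_st ≈ 67.86, SE ≈ 0.554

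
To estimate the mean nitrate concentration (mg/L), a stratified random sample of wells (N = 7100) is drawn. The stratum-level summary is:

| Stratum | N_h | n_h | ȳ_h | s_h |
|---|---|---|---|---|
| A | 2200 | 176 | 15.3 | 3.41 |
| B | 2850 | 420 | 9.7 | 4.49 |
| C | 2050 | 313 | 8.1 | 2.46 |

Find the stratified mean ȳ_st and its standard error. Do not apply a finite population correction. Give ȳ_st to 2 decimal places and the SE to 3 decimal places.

ȳ_st ≈ 10.97, SE ≈ 0.125

ȳ_st = Σ W_h ȳ_h = (2200·15.3 + 2850·9.7 + 2050·8.1)/7100 = 10.97324
V̂(ȳ_st) = Σ W_h² s_h²/n_h, with W_h = N_h/N and N = 7100:
  stratum A: (2200/7100)²·3.41²/176 = 0.00634344
  stratum B: (2850/7100)²·4.49²/420 = 0.00773422
  stratum C: (2050/7100)²·2.46²/313 = 0.00161182
V̂(ȳ_st) = 0.0156895
SE(ȳ_st) = √0.0156895 = 0.125258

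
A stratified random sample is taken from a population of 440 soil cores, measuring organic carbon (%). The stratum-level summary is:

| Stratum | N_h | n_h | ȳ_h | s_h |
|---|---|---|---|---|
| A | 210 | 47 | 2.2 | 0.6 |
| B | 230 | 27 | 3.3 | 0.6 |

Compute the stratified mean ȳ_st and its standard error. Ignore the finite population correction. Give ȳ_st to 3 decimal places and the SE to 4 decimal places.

ȳ_st = Σ W_h ȳ_h = (210·2.2 + 230·3.3)/440 = 2.77500
V̂(ȳ_st) = Σ W_h² s_h²/n_h, with W_h = N_h/N and N = 440:
  stratum A: (210/440)²·0.6²/47 = 0.00174477
  stratum B: (230/440)²·0.6²/27 = 0.00364325
V̂(ȳ_st) = 0.00538802
SE(ȳ_st) = √0.00538802 = 0.0734031

ȳ_st ≈ 2.775, SE ≈ 0.0734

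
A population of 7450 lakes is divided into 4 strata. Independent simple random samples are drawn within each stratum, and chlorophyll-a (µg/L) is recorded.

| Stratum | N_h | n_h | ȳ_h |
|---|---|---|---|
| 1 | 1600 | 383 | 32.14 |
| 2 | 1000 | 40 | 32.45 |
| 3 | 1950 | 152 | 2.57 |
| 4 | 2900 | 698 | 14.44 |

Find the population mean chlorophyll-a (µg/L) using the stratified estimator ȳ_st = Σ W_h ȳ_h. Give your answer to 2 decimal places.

ȳ_st ≈ 17.55

N = Σ N_h = 7450. Stratum weights W_h = N_h/N.
ȳ_st = (1600·32.14 + 1000·32.45 + 1950·2.57 + 2900·14.44) / 7450 = 17.5519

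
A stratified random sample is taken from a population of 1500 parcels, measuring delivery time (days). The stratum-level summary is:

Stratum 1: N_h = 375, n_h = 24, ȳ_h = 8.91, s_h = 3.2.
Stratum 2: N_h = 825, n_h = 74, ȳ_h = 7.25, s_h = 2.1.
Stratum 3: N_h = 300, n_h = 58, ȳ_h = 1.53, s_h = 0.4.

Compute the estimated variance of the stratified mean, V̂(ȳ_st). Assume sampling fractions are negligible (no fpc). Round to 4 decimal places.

V̂(ȳ_st) = Σ W_h² s_h²/n_h, with W_h = N_h/N and N = 1500:
  stratum 1: (375/1500)²·3.2²/24 = 0.0266667
  stratum 2: (825/1500)²·2.1²/74 = 0.0180274
  stratum 3: (300/1500)²·0.4²/58 = 0.000110345
V̂(ȳ_st) = 0.0448044

V̂(ȳ_st) ≈ 0.0448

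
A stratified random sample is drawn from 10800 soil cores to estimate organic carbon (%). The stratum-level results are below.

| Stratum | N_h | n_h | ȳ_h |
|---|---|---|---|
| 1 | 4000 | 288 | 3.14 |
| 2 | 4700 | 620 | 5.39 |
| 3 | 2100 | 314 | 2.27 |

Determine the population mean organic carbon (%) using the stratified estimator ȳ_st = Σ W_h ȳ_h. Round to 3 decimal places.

N = Σ N_h = 10800. Stratum weights W_h = N_h/N.
ȳ_st = (4000·3.14 + 4700·5.39 + 2100·2.27) / 10800 = 3.95000

ȳ_st ≈ 3.950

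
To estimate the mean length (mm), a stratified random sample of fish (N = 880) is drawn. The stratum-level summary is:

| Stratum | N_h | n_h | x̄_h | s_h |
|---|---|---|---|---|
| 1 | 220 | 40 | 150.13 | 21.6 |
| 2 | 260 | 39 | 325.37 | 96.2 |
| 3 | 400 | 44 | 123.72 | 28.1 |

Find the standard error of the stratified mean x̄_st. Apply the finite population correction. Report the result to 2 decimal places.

SE(x̄_st) ≈ 4.64

V̂(x̄_st) = Σ W_h² (1 − n_h/N_h) s_h²/n_h, with W_h = N_h/N and N = 880:
  stratum 1: (220/880)²·(1 − 40/220)·21.6²/40 = 0.596455
  stratum 2: (260/880)²·(1 − 39/260)·96.2²/39 = 17.607
  stratum 3: (400/880)²·(1 − 44/400)·28.1²/44 = 3.29993
V̂(x̄_st) = 21.5034
SE(x̄_st) = √21.5034 = 4.63718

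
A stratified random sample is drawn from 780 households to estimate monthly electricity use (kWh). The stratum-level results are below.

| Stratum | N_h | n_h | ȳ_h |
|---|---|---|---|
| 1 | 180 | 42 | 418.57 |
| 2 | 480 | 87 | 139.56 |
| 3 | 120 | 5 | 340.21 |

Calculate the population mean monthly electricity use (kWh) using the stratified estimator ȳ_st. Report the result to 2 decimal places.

ȳ_st ≈ 234.82

N = Σ N_h = 780. Stratum weights W_h = N_h/N.
ȳ_st = (180·418.57 + 480·139.56 + 120·340.21) / 780 = 234.8162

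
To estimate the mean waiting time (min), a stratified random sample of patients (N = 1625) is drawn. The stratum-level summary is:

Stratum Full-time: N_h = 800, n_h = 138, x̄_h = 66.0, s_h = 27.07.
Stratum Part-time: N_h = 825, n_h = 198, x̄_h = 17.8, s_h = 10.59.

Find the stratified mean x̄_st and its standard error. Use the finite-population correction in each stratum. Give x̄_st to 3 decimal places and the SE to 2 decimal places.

x̄_st ≈ 41.529, SE ≈ 1.08

x̄_st = Σ W_h x̄_h = (800·66.0 + 825·17.8)/1625 = 41.52923
V̂(x̄_st) = Σ W_h² (1 − n_h/N_h) s_h²/n_h, with W_h = N_h/N and N = 1625:
  stratum Full-time: (800/1625)²·(1 − 138/800)·27.07²/138 = 1.06497
  stratum Part-time: (825/1625)²·(1 − 198/825)·10.59²/198 = 0.110954
V̂(x̄_st) = 1.17593
SE(x̄_st) = √1.17593 = 1.0844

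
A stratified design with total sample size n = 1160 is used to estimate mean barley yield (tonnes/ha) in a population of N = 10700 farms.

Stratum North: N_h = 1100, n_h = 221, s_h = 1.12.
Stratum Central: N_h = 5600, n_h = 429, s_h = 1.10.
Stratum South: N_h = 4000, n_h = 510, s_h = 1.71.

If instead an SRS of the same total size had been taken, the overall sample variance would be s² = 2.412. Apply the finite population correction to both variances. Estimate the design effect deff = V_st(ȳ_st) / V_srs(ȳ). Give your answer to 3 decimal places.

V̂(ȳ_st) = Σ W_h² (1 − n_h/N_h) s_h²/n_h, with W_h = N_h/N and N = 10700:
  stratum North: (1100/10700)²·(1 − 221/1100)·1.12²/221 = 4.79356e-05
  stratum Central: (5600/10700)²·(1 − 429/5600)·1.10²/429 = 0.000713384
  stratum South: (4000/10700)²·(1 − 510/4000)·1.71²/510 = 0.000699101
V_st = 0.00146042
V_srs = (1 − 1160/10700)·2.412/1160 = 0.00185389
deff = V_st / V_srs = 0.00146042/0.00185389 = 0.7878

deff ≈ 0.788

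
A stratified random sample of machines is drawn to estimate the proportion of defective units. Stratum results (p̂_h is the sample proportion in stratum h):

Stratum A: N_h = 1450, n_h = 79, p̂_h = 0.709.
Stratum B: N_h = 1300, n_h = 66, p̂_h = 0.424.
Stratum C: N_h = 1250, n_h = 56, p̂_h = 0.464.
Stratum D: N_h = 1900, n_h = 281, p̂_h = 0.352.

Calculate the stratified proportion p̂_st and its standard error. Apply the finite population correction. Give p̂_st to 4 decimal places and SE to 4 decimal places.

p̂_st ≈ 0.4793, SE ≈ 0.0243

N = 5900; stratum weights W_h = N_h/N.
p̂_st = Σ W_h p̂_h = (1450·0.709 + 1300·0.424 + 1250·0.464 + 1900·0.352)/5900 = 0.47933
V̂(p̂_st) = Σ W_h² (1 − n_h/N_h) p̂_h(1−p̂_h)/(n_h−1):
  stratum A: (1450/5900)²·(1 − 79/1450)·0.709·0.291/78 = 0.000151059
  stratum B: (1300/5900)²·(1 − 66/1300)·0.424·0.576/65 = 0.000173153
  stratum C: (1250/5900)²·(1 − 56/1250)·0.464·0.536/55 = 0.000193879
  stratum D: (1900/5900)²·(1 − 281/1900)·0.352·0.648/280 = 7.19873e-05
V̂(p̂_st) = 0.000590078; SE = √V̂ = 0.0242915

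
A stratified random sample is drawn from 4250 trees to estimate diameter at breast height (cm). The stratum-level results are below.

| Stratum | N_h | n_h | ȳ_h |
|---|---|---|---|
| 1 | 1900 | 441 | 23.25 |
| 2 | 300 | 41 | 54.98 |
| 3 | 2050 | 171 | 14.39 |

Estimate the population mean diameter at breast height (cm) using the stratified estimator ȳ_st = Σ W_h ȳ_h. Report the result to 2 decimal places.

ȳ_st ≈ 21.22

N = Σ N_h = 4250. Stratum weights W_h = N_h/N.
ȳ_st = (1900·23.25 + 300·54.98 + 2050·14.39) / 4250 = 21.2161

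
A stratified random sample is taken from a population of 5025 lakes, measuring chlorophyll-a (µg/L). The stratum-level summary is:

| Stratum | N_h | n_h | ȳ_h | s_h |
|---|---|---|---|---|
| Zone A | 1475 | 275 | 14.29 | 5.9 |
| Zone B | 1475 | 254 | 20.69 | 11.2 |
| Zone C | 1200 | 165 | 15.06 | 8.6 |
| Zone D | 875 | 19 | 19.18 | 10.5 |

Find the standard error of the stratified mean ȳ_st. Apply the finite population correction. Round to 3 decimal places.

SE(ȳ_st) ≈ 0.488

V̂(ȳ_st) = Σ W_h² (1 − n_h/N_h) s_h²/n_h, with W_h = N_h/N and N = 5025:
  stratum Zone A: (1475/5025)²·(1 − 275/1475)·5.9²/275 = 0.00887304
  stratum Zone B: (1475/5025)²·(1 − 254/1475)·11.2²/254 = 0.0352239
  stratum Zone C: (1200/5025)²·(1 − 165/1200)·8.6²/165 = 0.0220477
  stratum Zone D: (875/5025)²·(1 − 19/875)·10.5²/19 = 0.172121
V̂(ȳ_st) = 0.238266
SE(ȳ_st) = √0.238266 = 0.488125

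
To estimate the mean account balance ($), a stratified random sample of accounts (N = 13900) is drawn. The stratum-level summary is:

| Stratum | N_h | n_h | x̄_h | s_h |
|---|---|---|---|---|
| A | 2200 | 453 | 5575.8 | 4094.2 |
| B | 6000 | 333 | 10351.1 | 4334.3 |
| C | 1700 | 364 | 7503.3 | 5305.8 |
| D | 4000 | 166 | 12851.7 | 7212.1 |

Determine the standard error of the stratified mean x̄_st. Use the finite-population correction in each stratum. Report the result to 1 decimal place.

SE(x̄_st) ≈ 190.9

V̂(x̄_st) = Σ W_h² (1 − n_h/N_h) s_h²/n_h, with W_h = N_h/N and N = 13900:
  stratum A: (2200/13900)²·(1 − 453/2200)·4094.2²/453 = 736.081
  stratum B: (6000/13900)²·(1 − 333/6000)·4334.3²/333 = 9928.16
  stratum C: (1700/13900)²·(1 − 364/1700)·5305.8²/364 = 909.13
  stratum D: (4000/13900)²·(1 − 166/4000)·7212.1²/166 = 24871.3
V̂(x̄_st) = 36444.6
SE(x̄_st) = √36444.6 = 190.905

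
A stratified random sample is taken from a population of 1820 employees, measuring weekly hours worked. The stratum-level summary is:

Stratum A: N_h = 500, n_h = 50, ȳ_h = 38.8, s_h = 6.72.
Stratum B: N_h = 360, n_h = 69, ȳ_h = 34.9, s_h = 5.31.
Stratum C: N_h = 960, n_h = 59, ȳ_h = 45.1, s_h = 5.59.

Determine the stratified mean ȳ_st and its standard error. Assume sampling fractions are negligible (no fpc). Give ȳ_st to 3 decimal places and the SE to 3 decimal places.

ȳ_st = Σ W_h ȳ_h = (500·38.8 + 360·34.9 + 960·45.1)/1820 = 41.35165
V̂(ȳ_st) = Σ W_h² s_h²/n_h, with W_h = N_h/N and N = 1820:
  stratum A: (500/1820)²·6.72²/50 = 0.0681657
  stratum B: (360/1820)²·5.31²/69 = 0.0159883
  stratum C: (960/1820)²·5.59²/59 = 0.147357
V̂(ȳ_st) = 0.231511
SE(ȳ_st) = √0.231511 = 0.481156

ȳ_st ≈ 41.352, SE ≈ 0.481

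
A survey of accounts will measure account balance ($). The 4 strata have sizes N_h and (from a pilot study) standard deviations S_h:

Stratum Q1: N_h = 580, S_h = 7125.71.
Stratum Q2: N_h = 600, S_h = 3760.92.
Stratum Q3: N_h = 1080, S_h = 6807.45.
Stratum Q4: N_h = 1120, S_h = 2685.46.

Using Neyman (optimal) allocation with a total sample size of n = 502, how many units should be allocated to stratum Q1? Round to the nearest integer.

124

Neyman allocation: n_h = n · N_h S_h / Σ N_i S_i, with n = 502.
  stratum Q1: N_h·S_h = 580·7125.71 = 4132911.80
  stratum Q2: N_h·S_h = 600·3760.92 = 2256552.00
  stratum Q3: N_h·S_h = 1080·6807.45 = 7352046.00
  stratum Q4: N_h·S_h = 1120·2685.46 = 3007715.20
Σ N_h S_h = 16749225.00
n for stratum Q1 = 502·4132911.80/16749225.00 = 123.870 → 124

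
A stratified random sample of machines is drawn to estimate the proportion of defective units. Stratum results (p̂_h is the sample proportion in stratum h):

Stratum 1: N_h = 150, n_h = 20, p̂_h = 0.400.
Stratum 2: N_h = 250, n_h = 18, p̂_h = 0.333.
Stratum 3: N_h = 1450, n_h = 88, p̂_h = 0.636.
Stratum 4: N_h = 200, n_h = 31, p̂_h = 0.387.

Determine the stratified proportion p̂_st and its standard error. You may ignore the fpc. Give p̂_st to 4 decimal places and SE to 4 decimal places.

N = 2050; stratum weights W_h = N_h/N.
p̂_st = Σ W_h p̂_h = (150·0.400 + 250·0.333 + 1450·0.636 + 200·0.387)/2050 = 0.55749
V̂(p̂_st) = Σ W_h² p̂_h(1−p̂_h)/(n_h−1):
  stratum 1: (150/2050)²·0.400·0.600/19 = 6.76289e-05
  stratum 2: (250/2050)²·0.333·0.667/17 = 0.000194309
  stratum 3: (1450/2050)²·0.636·0.364/87 = 0.00133127
  stratum 4: (200/2050)²·0.387·0.613/30 = 7.52666e-05
V̂(p̂_st) = 0.00166848; SE = √V̂ = 0.040847

p̂_st ≈ 0.5575, SE ≈ 0.0408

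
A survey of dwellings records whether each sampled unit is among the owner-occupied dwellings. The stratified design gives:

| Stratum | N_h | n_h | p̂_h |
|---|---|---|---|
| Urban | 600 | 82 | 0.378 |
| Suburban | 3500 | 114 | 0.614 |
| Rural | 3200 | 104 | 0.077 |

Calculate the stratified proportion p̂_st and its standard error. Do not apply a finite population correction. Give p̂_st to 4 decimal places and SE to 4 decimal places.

p̂_st ≈ 0.3592, SE ≈ 0.0252

N = 7300; stratum weights W_h = N_h/N.
p̂_st = Σ W_h p̂_h = (600·0.378 + 3500·0.614 + 3200·0.077)/7300 = 0.35921
V̂(p̂_st) = Σ W_h² p̂_h(1−p̂_h)/(n_h−1):
  stratum Urban: (600/7300)²·0.378·0.622/81 = 1.96089e-05
  stratum Suburban: (3500/7300)²·0.614·0.386/113 = 0.000482134
  stratum Rural: (3200/7300)²·0.077·0.923/103 = 0.00013259
V̂(p̂_st) = 0.000634332; SE = √V̂ = 0.025186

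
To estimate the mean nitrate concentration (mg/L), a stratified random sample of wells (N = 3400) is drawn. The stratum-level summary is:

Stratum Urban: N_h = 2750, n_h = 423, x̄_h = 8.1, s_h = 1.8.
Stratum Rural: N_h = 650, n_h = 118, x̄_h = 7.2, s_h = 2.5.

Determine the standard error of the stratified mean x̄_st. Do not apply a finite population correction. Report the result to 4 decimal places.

V̂(x̄_st) = Σ W_h² s_h²/n_h, with W_h = N_h/N and N = 3400:
  stratum Urban: (2750/3400)²·1.8²/423 = 0.00501086
  stratum Rural: (650/3400)²·2.5²/118 = 0.00193583
V̂(x̄_st) = 0.00694669
SE(x̄_st) = √0.00694669 = 0.0833468

SE(x̄_st) ≈ 0.0833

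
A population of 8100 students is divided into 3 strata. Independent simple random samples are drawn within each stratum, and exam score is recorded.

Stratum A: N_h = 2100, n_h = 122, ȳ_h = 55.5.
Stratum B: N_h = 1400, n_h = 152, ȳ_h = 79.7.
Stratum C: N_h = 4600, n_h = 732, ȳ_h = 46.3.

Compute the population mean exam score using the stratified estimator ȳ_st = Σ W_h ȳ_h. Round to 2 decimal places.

N = Σ N_h = 8100. Stratum weights W_h = N_h/N.
ȳ_st = (2100·55.5 + 1400·79.7 + 4600·46.3) / 8100 = 54.4580

ȳ_st ≈ 54.46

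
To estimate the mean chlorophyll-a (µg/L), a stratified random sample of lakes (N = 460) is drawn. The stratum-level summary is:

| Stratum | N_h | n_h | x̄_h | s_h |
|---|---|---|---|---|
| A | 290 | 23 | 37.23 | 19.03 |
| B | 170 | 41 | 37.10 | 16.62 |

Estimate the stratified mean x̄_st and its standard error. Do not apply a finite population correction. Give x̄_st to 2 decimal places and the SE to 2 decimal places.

x̄_st = Σ W_h x̄_h = (290·37.23 + 170·37.10)/460 = 37.18196
V̂(x̄_st) = Σ W_h² s_h²/n_h, with W_h = N_h/N and N = 460:
  stratum A: (290/460)²·19.03²/23 = 6.25792
  stratum B: (170/460)²·16.62²/41 = 0.920154
V̂(x̄_st) = 7.17807
SE(x̄_st) = √7.17807 = 2.67919

x̄_st ≈ 37.18, SE ≈ 2.68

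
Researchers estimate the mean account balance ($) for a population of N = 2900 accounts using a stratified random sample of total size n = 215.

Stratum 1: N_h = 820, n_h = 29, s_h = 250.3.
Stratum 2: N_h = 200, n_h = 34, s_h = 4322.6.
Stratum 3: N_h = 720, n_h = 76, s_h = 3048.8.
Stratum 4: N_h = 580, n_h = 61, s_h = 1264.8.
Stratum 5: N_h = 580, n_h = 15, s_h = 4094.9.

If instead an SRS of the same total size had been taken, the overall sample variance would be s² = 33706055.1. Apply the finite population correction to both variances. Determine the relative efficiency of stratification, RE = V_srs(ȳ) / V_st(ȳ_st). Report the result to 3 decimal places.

RE ≈ 2.709

V̂(ȳ_st) = Σ W_h² (1 − n_h/N_h) s_h²/n_h, with W_h = N_h/N and N = 2900:
  stratum 1: (820/2900)²·(1 − 29/820)·250.3²/29 = 166.617
  stratum 2: (200/2900)²·(1 − 34/200)·4322.6²/34 = 2169.47
  stratum 3: (720/2900)²·(1 − 76/720)·3048.8²/76 = 6743.21
  stratum 4: (580/2900)²·(1 − 61/580)·1264.8²/61 = 938.671
  stratum 5: (580/2900)²·(1 − 15/580)·4094.9²/15 = 43558.8
V_st = 53576.8
V_srs = (1 − 215/2900)·33706055.1/215 = 145150
Relative efficiency = V_srs / V_st = 145150/53576.8 = 2.7092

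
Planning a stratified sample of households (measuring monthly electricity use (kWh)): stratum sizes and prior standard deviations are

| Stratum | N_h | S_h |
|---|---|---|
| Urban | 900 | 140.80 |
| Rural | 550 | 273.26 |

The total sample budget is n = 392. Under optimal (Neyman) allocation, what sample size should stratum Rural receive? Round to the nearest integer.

213

Neyman allocation: n_h = n · N_h S_h / Σ N_i S_i, with n = 392.
  stratum Urban: N_h·S_h = 900·140.80 = 126720.00
  stratum Rural: N_h·S_h = 550·273.26 = 150293.00
Σ N_h S_h = 277013.00
n for stratum Rural = 392·150293.00/277013.00 = 212.679 → 213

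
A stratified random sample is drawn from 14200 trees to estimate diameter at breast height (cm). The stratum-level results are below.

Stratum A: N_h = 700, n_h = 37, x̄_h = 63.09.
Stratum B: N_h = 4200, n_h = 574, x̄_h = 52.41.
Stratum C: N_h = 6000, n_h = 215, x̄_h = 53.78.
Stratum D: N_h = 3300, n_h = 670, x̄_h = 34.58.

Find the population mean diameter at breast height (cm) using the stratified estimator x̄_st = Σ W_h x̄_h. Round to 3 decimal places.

N = Σ N_h = 14200. Stratum weights W_h = N_h/N.
x̄_st = (700·63.09 + 4200·52.41 + 6000·53.78 + 3300·34.58) / 14200 = 49.37176

x̄_st ≈ 49.372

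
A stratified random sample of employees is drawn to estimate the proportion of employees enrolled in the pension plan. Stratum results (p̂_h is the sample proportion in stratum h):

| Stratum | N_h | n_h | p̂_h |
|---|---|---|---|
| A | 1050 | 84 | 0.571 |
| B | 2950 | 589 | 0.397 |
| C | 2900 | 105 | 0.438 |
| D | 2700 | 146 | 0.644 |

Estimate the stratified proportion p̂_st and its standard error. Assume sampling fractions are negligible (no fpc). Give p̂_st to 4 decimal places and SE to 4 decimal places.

N = 9600; stratum weights W_h = N_h/N.
p̂_st = Σ W_h p̂_h = (1050·0.571 + 2950·0.397 + 2900·0.438 + 2700·0.644)/9600 = 0.49789
V̂(p̂_st) = Σ W_h² p̂_h(1−p̂_h)/(n_h−1):
  stratum A: (1050/9600)²·0.571·0.429/83 = 3.53062e-05
  stratum B: (2950/9600)²·0.397·0.603/588 = 3.84443e-05
  stratum C: (2900/9600)²·0.438·0.562/104 = 0.000215988
  stratum D: (2700/9600)²·0.644·0.356/145 = 0.00012507
V̂(p̂_st) = 0.000414809; SE = √V̂ = 0.0203669

p̂_st ≈ 0.4979, SE ≈ 0.0204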